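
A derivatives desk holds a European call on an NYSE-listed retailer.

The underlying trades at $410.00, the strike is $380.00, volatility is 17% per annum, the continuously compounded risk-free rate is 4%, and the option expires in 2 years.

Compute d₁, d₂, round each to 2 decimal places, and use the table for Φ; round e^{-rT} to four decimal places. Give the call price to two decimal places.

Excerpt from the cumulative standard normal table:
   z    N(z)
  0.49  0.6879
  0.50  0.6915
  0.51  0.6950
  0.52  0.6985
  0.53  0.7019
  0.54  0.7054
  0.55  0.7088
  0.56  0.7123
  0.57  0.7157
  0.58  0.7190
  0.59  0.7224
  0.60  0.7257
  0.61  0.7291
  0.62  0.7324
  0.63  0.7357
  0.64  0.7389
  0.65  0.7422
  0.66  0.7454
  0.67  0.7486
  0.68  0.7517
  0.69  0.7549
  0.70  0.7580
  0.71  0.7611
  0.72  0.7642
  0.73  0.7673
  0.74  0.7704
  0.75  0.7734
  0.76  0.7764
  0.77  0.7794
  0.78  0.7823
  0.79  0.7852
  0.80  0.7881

$73.34

σ√T = 0.17 × 1.4142 = 0.2404
d₁ = [ln(410/380) + (0.04 + 0.17²/2)·2] / 0.2404 = [0.0760 + 0.1089] / 0.2404 = 0.7690 ⇒ 0.77
d₂ = d₁ − σ√T = 0.7690 − 0.2404 = 0.5286 ⇒ 0.53
exp(−rT) = exp(−0.04·2) = 0.9231
C = 410·N(0.77) − 380·0.9231·N(0.53) = 410·0.7794 − 380·0.9231·0.7019 = 319.5540 − 246.2111 = 73.3429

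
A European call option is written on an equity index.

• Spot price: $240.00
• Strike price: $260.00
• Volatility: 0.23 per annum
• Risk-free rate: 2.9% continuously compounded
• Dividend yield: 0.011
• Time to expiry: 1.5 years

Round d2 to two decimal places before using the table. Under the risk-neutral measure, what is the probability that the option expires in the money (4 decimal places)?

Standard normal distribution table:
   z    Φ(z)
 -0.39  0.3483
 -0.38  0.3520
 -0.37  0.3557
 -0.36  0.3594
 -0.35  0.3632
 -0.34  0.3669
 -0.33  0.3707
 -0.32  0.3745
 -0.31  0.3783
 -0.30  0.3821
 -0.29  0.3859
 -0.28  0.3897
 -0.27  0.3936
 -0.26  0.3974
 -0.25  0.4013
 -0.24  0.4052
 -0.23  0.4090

T = 1.5;  σ√T = 0.2817
d₁ = [ln(240/260) + (0.029 − 0.011 + 0.23²/2)·1.5] / 0.2817 = [-0.0800 + 0.0667] / 0.2817 = -0.0475 → -0.05
d₂ = d₁ − σ√T = -0.0475 − 0.2817 = -0.3291 → -0.33
Risk-neutral Pr[S_T > K] = N(d₂) = N(-0.33) = 0.3707

0.3707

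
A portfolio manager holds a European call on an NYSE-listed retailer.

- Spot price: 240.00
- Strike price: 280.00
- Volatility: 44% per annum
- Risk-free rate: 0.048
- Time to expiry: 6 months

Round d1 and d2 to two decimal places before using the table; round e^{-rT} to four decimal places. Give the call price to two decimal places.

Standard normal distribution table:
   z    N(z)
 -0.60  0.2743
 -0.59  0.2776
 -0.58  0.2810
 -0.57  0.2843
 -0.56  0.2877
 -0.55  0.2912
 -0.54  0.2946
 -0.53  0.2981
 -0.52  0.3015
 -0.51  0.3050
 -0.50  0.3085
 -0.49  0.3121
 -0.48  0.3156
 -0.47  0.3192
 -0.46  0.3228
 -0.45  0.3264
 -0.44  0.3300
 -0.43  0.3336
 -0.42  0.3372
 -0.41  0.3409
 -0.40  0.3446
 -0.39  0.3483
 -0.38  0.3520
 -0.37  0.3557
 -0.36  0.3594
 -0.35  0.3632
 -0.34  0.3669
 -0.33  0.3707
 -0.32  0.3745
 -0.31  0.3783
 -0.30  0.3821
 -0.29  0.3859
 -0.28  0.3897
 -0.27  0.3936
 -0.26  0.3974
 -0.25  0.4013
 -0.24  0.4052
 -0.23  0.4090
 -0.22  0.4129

17.66

σ√T = 0.44 × 0.7071 = 0.3111
d₁ = [ln(240/280) + (0.048 + 0.44²/2)·0.5] / 0.3111 = [-0.1542 + 0.0724] / 0.3111 = -0.2628 ⇒ -0.26
d₂ = d₁ − σ√T = -0.2628 − 0.3111 = -0.5739 ⇒ -0.57
exp(−rT) = exp(−0.048·0.5) = 0.9763
N(d₁) = N(-0.26) = 0.3974;  N(d₂) = N(-0.57) = 0.2843
C = 240·0.3974 − 280·0.9763·0.2843 = 95.3760 − 77.7174 = 17.6586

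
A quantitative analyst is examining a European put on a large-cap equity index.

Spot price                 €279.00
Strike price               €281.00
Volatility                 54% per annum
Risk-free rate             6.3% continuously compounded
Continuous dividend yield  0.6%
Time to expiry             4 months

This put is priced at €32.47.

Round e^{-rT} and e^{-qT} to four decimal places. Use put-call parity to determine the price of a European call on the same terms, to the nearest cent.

€35.76

e^(−qT) = e^(−0.006·0.3333) = 0.9980;  e^(−rT) = e^(−0.063·0.3333) = 0.9792
Put-call parity: C − P = S·e^(−qT) − K·e^(−rT) = 279·0.9980 − 281·0.9792 = 278.4420 − 275.1552 = 3.2868
C = P + (C − P) = 32.47 + (3.2868) = 35.7568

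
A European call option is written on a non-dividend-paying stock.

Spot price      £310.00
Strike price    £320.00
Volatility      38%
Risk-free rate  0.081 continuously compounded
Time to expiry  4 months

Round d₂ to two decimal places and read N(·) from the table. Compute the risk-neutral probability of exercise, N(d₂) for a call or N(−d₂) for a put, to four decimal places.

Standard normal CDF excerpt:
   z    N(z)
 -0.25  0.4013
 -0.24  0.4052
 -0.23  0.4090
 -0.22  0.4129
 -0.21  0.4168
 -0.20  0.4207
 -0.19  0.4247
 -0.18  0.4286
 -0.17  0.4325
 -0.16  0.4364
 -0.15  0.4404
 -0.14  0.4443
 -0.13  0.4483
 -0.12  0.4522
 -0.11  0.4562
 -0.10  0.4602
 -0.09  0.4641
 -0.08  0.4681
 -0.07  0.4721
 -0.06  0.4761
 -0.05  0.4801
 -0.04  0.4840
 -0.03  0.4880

T = 0.3333;  σ√T = 0.2194
d₁ = [ln(310/320) + (0.081 + ½·0.38²)·0.3333] / (σ√T) = (-0.0317 + 0.0511) / 0.2194 = 0.0881 ⇒ 0.09
d₂ = 0.0881 − 0.2194 = -0.1313 ⇒ -0.13
Pr(exercise) under Q = N(d₂) = 0.4483

0.4483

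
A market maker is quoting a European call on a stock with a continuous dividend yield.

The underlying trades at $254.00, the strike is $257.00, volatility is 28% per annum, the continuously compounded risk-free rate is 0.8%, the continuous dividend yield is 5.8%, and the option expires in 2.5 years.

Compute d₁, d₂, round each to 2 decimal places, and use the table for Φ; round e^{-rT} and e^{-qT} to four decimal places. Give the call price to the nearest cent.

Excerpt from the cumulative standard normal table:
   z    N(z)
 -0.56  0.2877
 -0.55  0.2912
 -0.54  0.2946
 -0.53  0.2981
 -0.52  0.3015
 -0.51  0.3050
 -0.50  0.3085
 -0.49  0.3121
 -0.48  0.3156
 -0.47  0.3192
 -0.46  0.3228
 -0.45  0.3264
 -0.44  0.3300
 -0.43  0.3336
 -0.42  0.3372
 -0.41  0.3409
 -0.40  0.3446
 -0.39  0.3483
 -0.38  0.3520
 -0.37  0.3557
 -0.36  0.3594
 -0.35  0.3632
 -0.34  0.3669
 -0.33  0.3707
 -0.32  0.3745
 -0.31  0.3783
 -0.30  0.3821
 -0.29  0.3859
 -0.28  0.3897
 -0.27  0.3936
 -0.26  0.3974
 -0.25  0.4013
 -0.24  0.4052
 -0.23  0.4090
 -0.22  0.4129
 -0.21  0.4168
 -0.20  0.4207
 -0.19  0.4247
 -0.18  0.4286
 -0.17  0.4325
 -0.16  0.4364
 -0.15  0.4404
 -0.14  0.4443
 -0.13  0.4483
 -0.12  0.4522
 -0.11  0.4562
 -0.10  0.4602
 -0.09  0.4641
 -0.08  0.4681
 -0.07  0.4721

T = 2.5;  σ√T = 0.4427
d₁ = [ln(254/257) + (0.008 − 0.058 + 0.28²/2)·2.5] / 0.4427 = [-0.0117 − 0.0270] / 0.4427 = -0.0875 ≈ -0.09
d₂ = d₁ − σ√T = -0.0875 − 0.4427 = -0.5302 ≈ -0.53
exp(−qT) = exp(−0.058·2.5) = 0.8650;  exp(−rT) = exp(−0.008·2.5) = 0.9802
N(d₁) = N(-0.09) = 0.4641;  N(d₂) = N(-0.53) = 0.2981
C = 254·0.8650·0.4641 − 257·0.9802·0.2981 = 101.9674 − 75.0948 = 26.8726

$26.87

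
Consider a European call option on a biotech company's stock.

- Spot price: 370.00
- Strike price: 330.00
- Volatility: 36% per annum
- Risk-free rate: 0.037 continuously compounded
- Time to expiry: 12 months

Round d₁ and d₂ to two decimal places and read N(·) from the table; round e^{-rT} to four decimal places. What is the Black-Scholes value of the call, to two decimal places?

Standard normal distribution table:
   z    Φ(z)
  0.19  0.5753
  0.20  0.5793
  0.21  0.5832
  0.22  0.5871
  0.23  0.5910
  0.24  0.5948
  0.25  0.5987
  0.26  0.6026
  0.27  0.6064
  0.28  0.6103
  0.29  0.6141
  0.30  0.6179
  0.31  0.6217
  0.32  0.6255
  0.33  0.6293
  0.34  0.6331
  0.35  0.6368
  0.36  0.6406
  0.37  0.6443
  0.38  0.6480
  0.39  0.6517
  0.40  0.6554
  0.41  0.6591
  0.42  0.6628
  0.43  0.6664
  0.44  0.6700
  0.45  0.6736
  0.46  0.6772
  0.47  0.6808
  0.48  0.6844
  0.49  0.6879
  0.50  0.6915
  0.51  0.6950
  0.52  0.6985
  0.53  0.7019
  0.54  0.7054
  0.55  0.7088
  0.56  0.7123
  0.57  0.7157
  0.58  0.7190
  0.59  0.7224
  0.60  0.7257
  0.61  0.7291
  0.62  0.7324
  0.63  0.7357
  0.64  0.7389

T = 1;  σ√T = 0.3600
d₁ = [ln(370/330) + (0.037 + 0.36²/2)·1] / 0.3600 = [0.1144 + 0.1018] / 0.3600 = 0.6006 ≈ 0.60
d₂ = d₁ − σ√T = 0.6006 − 0.3600 = 0.2406 ≈ 0.24
e^(−rT) = e^(−0.037·1) = 0.9637
N(d₁) = N(0.60) = 0.7257;  N(d₂) = N(0.24) = 0.5948
C = 370·0.7257 − 330·0.9637·0.5948 = 268.5090 − 189.1589 = 79.3501

79.35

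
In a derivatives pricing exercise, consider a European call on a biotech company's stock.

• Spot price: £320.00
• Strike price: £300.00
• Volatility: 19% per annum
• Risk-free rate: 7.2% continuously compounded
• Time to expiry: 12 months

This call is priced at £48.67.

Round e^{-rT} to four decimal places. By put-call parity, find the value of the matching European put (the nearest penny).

£7.82

exp(−rT) = exp(−0.072·1) = 0.9305
Put-call parity: C − P = S − K·e^(−rT) = 320 − 300·0.9305 = 320 − 279.1500 = 40.8500
P = C − (C − P) = 48.67 − (40.8500) = 7.8200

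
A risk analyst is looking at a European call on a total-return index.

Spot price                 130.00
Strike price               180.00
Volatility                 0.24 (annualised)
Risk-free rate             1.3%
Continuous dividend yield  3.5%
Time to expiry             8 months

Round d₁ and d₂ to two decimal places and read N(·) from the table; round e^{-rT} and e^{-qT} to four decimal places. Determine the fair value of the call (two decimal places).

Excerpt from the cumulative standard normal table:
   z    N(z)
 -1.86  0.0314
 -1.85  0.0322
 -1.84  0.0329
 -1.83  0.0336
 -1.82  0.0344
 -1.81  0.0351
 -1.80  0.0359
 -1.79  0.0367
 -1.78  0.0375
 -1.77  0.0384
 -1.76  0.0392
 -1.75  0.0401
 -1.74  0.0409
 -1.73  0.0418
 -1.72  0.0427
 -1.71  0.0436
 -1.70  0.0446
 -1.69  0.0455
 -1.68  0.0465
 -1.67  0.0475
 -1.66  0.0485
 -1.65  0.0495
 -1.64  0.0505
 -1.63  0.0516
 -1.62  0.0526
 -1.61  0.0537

σ√T = 0.24 × 0.8165 = 0.1960
d₁ = [ln(130/180) + (0.013 − 0.035 + ½·0.24²)·0.6667] / (σ√T) = (-0.3254 + 0.0045) / 0.1960 = -1.6375 ≈ -1.64
d₂ = -1.6375 − 0.1960 = -1.8335 ≈ -1.83
exp(−qT) = exp(−0.035·0.6667) = 0.9769;  exp(−rT) = exp(−0.013·0.6667) = 0.9914
C = 130·0.9769·N(-1.64) − 180·0.9914·N(-1.83) = 130·0.9769·0.0505 − 180·0.9914·0.0336 = 6.4133 − 5.9960 = 0.4174

0.42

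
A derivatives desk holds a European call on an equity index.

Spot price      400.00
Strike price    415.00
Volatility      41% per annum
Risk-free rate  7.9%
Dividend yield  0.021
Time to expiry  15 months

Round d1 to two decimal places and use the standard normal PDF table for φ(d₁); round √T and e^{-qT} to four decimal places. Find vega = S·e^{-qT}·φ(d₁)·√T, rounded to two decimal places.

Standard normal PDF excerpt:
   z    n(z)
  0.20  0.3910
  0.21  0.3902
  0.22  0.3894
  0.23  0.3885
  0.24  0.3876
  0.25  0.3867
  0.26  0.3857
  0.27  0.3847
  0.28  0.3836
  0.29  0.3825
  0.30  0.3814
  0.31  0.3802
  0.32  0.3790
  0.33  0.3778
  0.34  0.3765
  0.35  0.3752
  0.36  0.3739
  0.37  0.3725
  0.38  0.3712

165.62

T = 1.25;  σ√T = 0.4584
ln(S/K) + (r − q + σ²/2)T = ln(400/415) + (0.079 − 0.021 + 0.41²/2)·1.25 = -0.0368 + 0.1776 = 0.1407
d₁ = 0.1407 / 0.4584 = 0.3070 ≈ 0.31
√T = √1.25 = 1.1180
φ(d₁) = φ(0.31) = 0.3802
e^(−qT) = e^(−0.021·1.25) = 0.9741
vega = S·e^(−qT)·φ(d₁)·√T = 400·0.9741·0.3802·1.1180 = 165.6218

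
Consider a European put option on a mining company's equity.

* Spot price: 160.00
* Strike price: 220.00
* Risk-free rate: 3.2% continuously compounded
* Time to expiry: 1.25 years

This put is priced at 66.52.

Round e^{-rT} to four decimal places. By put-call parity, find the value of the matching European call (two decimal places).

e^(−rT) = e^(−0.032·1.25) = 0.9608
Put-call parity: C − P = S − K·e^(−rT) = 160 − 220·0.9608 = 160 − 211.3760 = -51.3760
C = P + (C − P) = 66.52 + (-51.3760) = 15.1440

15.14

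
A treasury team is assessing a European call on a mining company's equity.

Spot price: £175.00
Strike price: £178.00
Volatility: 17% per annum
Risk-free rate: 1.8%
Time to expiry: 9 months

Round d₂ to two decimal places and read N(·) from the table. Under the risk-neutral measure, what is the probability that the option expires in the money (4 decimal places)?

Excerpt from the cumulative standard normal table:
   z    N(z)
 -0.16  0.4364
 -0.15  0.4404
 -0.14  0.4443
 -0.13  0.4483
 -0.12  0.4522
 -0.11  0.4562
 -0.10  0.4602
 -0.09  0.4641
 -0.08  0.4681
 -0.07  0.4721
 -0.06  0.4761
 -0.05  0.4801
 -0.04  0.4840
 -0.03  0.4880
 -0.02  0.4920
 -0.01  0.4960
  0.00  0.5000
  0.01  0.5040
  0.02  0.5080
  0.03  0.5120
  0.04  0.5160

0.4602

σ√T = 0.17 × 0.8660 = 0.1472
d₁ = [ln(175/178) + (0.018 + ½·0.17²)·0.75] / (σ√T) = (-0.0170 + 0.0243) / 0.1472 = 0.0499 → 0.05
d₂ = 0.0499 − 0.1472 = -0.0974 → -0.10
Risk-neutral Pr[S_T > K] = N(d₂) = N(-0.10) = 0.4602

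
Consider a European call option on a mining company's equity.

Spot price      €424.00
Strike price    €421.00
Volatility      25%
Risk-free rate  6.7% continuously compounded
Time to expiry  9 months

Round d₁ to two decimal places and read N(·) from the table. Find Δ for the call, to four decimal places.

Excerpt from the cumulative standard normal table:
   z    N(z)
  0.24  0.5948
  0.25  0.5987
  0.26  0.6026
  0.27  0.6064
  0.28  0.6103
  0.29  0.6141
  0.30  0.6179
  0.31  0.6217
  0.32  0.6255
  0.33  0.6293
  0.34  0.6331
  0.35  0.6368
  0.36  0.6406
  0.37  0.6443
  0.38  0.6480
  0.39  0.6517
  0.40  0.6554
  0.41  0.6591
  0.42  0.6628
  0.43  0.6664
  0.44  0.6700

T = 0.75;  σ√T = 0.2165
d₁ = [ln(424/421) + (0.067 + 0.25²/2)·0.75] / 0.2165 = [0.0071 + 0.0737] / 0.2165 = 0.3731 → 0.37
N(d₁) = N(0.37) = 0.6443
Δ_call = N(d₁) = 0.6443

0.6443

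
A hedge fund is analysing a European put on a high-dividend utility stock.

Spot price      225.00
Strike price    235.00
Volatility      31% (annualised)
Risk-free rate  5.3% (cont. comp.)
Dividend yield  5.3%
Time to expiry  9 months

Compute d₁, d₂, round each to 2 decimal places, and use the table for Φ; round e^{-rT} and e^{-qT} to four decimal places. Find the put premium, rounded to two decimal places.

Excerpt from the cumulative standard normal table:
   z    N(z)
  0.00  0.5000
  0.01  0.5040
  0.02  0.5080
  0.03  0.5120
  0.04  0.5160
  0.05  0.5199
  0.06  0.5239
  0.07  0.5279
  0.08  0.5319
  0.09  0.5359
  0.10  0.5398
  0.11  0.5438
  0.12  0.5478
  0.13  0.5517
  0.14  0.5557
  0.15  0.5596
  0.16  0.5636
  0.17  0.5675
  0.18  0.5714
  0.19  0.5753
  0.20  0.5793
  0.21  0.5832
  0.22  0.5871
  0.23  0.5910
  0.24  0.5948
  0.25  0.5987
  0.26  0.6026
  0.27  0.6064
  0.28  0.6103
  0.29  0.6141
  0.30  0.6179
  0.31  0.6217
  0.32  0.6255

28.84

T = 0.75;  σ√T = 0.2685
d₁ = [ln(225/235) + (0.053 − 0.053 + ½·0.31²)·0.75] / (σ√T) = (-0.0435 + 0.0360) / 0.2685 = -0.0277 ⇒ -0.03
d₂ = -0.0277 − 0.2685 = -0.2962 ⇒ -0.30
exp(−qT) = exp(−0.053·0.75) = 0.9610;  exp(−rT) = exp(−0.053·0.75) = 0.9610
P = 235·0.9610·N(0.30) − 225·0.9610·N(0.03) = 235·0.9610·0.6179 − 225·0.9610·0.5120 = 139.5434 − 110.7072 = 28.8362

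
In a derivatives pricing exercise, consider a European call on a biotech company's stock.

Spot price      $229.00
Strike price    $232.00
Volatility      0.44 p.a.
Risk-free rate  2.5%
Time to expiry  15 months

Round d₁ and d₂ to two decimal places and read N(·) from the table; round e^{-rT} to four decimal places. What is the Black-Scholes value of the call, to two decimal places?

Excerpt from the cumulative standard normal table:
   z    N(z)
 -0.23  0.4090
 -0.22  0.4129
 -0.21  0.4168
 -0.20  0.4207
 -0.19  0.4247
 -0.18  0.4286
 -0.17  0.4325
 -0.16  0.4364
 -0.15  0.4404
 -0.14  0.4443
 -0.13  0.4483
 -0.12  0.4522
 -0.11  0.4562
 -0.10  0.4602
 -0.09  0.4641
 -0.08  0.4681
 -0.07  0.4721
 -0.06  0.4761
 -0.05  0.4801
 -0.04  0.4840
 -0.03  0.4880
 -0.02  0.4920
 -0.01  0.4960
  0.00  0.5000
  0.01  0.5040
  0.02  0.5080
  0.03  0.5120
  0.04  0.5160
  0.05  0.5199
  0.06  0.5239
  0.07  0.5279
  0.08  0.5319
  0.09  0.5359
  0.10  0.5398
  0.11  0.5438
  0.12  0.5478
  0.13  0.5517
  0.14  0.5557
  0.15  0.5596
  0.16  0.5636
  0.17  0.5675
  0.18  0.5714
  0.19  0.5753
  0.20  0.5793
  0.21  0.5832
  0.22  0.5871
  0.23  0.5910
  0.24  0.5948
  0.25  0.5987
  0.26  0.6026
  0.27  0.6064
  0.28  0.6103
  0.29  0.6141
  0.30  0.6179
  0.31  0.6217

σ√T = 0.44·√1.25 = 0.4919
d₁ = [ln(229/232) + (0.025 + 0.44²/2)·1.25] / 0.4919 = [-0.0130 + 0.1522] / 0.4919 = 0.2830 which rounds to 0.28
d₂ = d₁ − σ√T = 0.2830 − 0.4919 = -0.2089 which rounds to -0.21
exp(−rT) = exp(−0.025·1.25) = 0.9692
N(d₁) = N(0.28) = 0.6103;  N(d₂) = N(-0.21) = 0.4168
C = 229·0.6103 − 232·0.9692·0.4168 = 139.7587 − 93.7193 = 46.0394

$46.04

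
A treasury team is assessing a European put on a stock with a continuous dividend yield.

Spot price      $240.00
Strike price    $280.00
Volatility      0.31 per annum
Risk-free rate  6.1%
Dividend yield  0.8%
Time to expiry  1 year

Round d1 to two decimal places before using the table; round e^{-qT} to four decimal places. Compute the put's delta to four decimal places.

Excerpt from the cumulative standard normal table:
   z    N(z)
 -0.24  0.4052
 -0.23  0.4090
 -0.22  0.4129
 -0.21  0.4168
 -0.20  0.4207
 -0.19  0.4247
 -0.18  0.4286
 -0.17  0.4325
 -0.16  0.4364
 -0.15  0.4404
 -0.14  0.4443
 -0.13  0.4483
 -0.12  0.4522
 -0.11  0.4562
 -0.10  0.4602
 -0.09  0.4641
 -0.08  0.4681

-0.5630

σ√T = 0.31 × 1.0000 = 0.3100
d₁ = [ln(240/280) + (0.061 − 0.008 + ½·0.31²)·1] / (σ√T) = (-0.1542 + 0.1011) / 0.3100 = -0.1713 ⇒ -0.17
N(d₁) = N(-0.17) = 0.4325
Δ_put = e^(−qT)·(N(d₁) − 1) = 0.9920·(0.4325 − 1) = -0.5630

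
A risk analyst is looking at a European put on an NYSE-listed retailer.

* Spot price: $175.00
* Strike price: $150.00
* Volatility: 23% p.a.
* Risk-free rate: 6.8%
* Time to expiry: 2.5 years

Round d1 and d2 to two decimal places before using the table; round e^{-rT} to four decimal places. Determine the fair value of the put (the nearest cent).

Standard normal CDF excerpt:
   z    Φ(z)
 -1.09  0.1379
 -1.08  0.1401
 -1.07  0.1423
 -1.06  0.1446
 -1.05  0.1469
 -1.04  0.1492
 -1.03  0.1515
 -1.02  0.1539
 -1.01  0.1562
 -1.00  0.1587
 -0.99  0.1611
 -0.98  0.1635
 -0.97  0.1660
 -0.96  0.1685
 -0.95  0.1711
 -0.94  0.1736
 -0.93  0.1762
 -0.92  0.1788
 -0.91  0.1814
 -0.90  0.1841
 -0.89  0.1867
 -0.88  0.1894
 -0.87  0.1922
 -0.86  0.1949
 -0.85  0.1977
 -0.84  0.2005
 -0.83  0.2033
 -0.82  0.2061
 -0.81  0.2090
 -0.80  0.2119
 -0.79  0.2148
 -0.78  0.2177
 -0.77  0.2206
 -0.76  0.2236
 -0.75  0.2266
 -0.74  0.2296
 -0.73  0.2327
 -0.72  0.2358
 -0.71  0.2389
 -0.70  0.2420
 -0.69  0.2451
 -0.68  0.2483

T = 2.5;  σ√T = 0.3637
d₁ = [ln(175/150) + (0.068 + 0.23²/2)·2.5] / 0.3637 = [0.1542 + 0.2361] / 0.3637 = 1.0732 which rounds to 1.07
d₂ = d₁ − σ√T = 1.0732 − 0.3637 = 0.7095 which rounds to 0.71
e^(−rT) = e^(−0.068·2.5) = 0.8437
N(−d₂) = N(-0.71) = 0.2389;  N(−d₁) = N(-1.07) = 0.1423
P = 150·0.8437·0.2389 − 175·0.1423 = 30.2340 − 24.9025 = 5.3315

$5.33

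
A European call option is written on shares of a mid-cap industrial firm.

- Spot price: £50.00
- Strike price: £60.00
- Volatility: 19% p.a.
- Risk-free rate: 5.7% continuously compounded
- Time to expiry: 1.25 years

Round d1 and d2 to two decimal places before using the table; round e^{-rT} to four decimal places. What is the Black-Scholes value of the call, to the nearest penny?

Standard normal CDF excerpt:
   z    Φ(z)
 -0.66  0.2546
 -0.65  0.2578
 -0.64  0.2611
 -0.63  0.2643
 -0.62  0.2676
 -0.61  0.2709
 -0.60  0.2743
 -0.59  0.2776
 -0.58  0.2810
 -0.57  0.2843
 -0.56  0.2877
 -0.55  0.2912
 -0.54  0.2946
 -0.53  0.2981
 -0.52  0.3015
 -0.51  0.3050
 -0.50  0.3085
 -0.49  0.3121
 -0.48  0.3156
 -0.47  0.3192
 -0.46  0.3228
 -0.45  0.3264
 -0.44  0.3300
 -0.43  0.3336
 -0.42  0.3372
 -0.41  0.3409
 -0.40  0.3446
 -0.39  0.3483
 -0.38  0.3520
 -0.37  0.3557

£2.09

T = 1.25;  σ√T = 0.2124
d₁ = [ln(50/60) + (0.057 + ½·0.19²)·1.25] / (σ√T) = (-0.1823 + 0.0938) / 0.2124 = -0.4167 ⇒ -0.42
d₂ = -0.4167 − 0.2124 = -0.6291 ⇒ -0.63
exp(−rT) = exp(−0.057·1.25) = 0.9312
N(d₁) = N(-0.42) = 0.3372;  N(d₂) = N(-0.63) = 0.2643
C = 50·0.3372 − 60·0.9312·0.2643 = 16.8600 − 14.7670 = 2.0930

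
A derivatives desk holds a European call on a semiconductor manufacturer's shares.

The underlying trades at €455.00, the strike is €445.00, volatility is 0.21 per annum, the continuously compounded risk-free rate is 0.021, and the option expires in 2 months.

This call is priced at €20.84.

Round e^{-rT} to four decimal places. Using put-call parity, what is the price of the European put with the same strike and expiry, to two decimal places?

€9.28

e^(−rT) = e^(−0.021·0.1667) = 0.9965
Put-call parity: C − P = S − K·e^(−rT) = 455 − 445·0.9965 = 455 − 443.4425 = 11.5575
P = C − (C − P) = 20.84 − (11.5575) = 9.2825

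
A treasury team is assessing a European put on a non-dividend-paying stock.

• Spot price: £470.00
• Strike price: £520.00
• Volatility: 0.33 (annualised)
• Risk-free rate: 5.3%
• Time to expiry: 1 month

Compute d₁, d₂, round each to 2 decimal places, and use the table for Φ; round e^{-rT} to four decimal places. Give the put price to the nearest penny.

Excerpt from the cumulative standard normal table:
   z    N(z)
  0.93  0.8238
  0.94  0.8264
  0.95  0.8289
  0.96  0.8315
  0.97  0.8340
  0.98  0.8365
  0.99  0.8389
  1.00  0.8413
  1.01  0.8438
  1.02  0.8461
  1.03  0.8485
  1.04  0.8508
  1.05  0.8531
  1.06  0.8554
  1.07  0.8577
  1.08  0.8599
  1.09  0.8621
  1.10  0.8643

T = 0.08333;  σ√T = 0.0953
d₁ = [ln(470/520) + (0.053 + 0.33²/2)·0.08333] / 0.0953 = [-0.1011 + 0.0090] / 0.0953 = -0.9672 → -0.97
d₂ = d₁ − σ√T = -0.9672 − 0.0953 = -1.0625 → -1.06
e^(−rT) = e^(−0.053·0.08333) = 0.9956
P = 520·0.9956·N(1.06) − 470·N(0.97) = 520·0.9956·0.8554 − 470·0.8340 = 442.8508 − 391.9800 = 50.8708

£50.87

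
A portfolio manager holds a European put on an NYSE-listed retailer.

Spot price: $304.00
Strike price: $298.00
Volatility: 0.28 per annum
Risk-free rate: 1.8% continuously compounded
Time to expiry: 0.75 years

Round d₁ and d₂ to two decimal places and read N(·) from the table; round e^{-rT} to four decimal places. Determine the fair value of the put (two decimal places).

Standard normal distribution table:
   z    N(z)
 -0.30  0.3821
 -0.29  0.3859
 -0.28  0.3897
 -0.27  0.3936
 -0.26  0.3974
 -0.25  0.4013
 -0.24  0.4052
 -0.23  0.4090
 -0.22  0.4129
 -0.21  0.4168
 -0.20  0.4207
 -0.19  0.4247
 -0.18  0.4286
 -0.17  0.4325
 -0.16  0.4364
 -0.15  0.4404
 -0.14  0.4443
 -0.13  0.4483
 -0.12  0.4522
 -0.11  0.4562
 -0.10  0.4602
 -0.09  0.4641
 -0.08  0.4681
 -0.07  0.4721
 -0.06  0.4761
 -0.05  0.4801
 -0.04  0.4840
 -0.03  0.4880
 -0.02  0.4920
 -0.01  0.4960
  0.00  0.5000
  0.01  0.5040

$23.84

T = 0.75;  σ√T = 0.2425
d₁ = [ln(304/298) + (0.018 + 0.28²/2)·0.75] / 0.2425 = [0.0199 + 0.0429] / 0.2425 = 0.2591 → 0.26
d₂ = d₁ − σ√T = 0.2591 − 0.2425 = 0.0166 → 0.02
exp(−rT) = exp(−0.018·0.75) = 0.9866
P = 298·0.9866·N(-0.02) − 304·N(-0.26) = 298·0.9866·0.4920 − 304·0.3974 = 144.6513 − 120.8096 = 23.8417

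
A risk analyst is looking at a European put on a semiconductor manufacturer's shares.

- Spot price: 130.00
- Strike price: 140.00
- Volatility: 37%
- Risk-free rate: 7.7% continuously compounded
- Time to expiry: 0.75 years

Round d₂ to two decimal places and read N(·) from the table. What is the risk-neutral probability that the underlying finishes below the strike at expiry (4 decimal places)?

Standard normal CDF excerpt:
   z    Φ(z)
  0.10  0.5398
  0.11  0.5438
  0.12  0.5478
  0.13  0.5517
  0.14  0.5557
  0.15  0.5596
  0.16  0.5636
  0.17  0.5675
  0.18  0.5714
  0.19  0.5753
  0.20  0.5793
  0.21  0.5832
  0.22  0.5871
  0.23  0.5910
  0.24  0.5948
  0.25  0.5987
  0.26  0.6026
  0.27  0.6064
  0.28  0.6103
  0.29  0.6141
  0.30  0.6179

σ√T = 0.37 × 0.8660 = 0.3204
d₁ = [ln(130/140) + (0.077 + 0.37²/2)·0.75] / 0.3204 = [-0.0741 + 0.1091] / 0.3204 = 0.1092 → 0.11
d₂ = d₁ − σ√T = 0.1092 − 0.3204 = -0.2113 → -0.21
Risk-neutral Pr[S_T < K] = N(−d₂) = N(0.21) = 0.5832

0.5832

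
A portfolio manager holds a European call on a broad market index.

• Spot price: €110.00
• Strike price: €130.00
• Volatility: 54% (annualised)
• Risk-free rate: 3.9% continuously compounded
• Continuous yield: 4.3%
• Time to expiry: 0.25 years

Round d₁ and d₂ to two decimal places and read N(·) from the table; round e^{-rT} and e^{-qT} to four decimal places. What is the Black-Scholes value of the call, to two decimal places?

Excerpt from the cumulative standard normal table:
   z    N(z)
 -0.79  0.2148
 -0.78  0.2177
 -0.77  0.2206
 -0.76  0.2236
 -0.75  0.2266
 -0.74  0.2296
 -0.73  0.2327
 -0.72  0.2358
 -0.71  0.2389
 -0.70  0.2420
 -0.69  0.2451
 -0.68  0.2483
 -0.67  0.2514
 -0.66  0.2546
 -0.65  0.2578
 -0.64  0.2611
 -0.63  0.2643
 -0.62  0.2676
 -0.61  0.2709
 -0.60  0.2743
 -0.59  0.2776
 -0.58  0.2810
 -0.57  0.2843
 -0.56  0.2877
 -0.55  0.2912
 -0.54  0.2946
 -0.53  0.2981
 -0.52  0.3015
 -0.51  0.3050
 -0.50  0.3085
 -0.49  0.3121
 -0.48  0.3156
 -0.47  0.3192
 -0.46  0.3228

€5.18

σ√T = 0.54 × 0.5000 = 0.2700
d₁ = [ln(110/130) + (0.039 − 0.043 + 0.54²/2)·0.25] / 0.2700 = [-0.1671 + 0.0355] / 0.2700 = -0.4874 which rounds to -0.49
d₂ = d₁ − σ√T = -0.4874 − 0.2700 = -0.7574 which rounds to -0.76
exp(−qT) = exp(−0.043·0.25) = 0.9893;  exp(−rT) = exp(−0.039·0.25) = 0.9903
N(d₁) = N(-0.49) = 0.3121;  N(d₂) = N(-0.76) = 0.2236
C = 110·0.9893·0.3121 − 130·0.9903·0.2236 = 33.9637 − 28.7860 = 5.1776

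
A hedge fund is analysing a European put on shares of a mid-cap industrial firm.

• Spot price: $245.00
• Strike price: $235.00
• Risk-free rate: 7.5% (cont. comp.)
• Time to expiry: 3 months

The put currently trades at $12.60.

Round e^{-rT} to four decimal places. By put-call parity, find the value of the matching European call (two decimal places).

exp(−rT) = exp(−0.075·0.25) = 0.9814
Put-call parity: C − P = S − K·e^(−rT) = 245 − 235·0.9814 = 245 − 230.6290 = 14.3710
C = P + (C − P) = 12.60 + (14.3710) = 26.9710

$26.97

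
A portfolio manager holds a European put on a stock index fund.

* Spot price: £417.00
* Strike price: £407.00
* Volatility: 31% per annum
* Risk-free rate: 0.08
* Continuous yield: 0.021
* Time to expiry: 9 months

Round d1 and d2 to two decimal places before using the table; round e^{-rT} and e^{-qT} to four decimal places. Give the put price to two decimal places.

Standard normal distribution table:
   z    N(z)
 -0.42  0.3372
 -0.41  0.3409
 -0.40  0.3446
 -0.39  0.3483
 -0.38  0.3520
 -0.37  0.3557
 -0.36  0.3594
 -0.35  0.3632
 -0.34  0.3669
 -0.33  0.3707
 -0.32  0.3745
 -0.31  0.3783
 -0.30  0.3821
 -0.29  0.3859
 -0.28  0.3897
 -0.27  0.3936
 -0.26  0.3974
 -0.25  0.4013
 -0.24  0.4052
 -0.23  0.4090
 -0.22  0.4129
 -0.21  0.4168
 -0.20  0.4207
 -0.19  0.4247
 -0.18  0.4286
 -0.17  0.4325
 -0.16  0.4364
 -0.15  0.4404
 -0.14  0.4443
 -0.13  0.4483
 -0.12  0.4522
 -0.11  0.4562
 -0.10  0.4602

£30.36

σ√T = 0.31·√0.75 = 0.2685
ln(S/K) + (r − q + σ²/2)T = ln(417/407) + (0.08 − 0.021 + 0.31²/2)·0.75 = 0.0243 + 0.0803 = 0.1046
d₁ = 0.1046 / 0.2685 = 0.3895 ≈ 0.39
d₂ = d₁ − σ√T = 0.3895 − 0.2685 = 0.1210 ≈ 0.12
exp(−qT) = exp(−0.021·0.75) = 0.9844;  exp(−rT) = exp(−0.08·0.75) = 0.9418
P = 407·0.9418·N(-0.12) − 417·0.9844·N(-0.39) = 407·0.9418·0.4522 − 417·0.9844·0.3483 = 173.3340 − 142.9753 = 30.3586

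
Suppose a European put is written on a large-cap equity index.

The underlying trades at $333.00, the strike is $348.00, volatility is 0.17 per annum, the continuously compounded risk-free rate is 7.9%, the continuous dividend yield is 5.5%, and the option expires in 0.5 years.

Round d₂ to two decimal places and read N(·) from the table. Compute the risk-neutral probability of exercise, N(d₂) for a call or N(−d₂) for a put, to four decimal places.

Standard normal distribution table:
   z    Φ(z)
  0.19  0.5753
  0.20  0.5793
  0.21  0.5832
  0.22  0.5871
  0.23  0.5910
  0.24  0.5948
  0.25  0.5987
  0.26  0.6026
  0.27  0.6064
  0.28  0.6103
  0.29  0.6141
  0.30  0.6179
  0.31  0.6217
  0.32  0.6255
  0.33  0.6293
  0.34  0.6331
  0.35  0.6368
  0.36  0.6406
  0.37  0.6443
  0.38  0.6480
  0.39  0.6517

0.6293

σ√T = 0.17·√0.5 = 0.1202
d₁ = [ln(333/348) + (0.079 − 0.055 + 0.17²/2)·0.5] / 0.1202 = [-0.0441 + 0.0192] / 0.1202 = -0.2066 → -0.21
d₂ = d₁ − σ√T = -0.2066 − 0.1202 = -0.3268 → -0.33
Risk-neutral Pr[S_T < K] = N(−d₂) = N(0.33) = 0.6293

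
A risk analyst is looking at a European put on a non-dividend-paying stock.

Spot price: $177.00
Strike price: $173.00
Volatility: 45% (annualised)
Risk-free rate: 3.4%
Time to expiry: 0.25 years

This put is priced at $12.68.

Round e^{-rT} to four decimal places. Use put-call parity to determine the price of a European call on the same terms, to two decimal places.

$18.15

exp(−rT) = exp(−0.034·0.25) = 0.9915
Put-call parity: C − P = S − K·e^(−rT) = 177 − 173·0.9915 = 177 − 171.5295 = 5.4705
C = P + (C − P) = 12.68 + (5.4705) = 18.1505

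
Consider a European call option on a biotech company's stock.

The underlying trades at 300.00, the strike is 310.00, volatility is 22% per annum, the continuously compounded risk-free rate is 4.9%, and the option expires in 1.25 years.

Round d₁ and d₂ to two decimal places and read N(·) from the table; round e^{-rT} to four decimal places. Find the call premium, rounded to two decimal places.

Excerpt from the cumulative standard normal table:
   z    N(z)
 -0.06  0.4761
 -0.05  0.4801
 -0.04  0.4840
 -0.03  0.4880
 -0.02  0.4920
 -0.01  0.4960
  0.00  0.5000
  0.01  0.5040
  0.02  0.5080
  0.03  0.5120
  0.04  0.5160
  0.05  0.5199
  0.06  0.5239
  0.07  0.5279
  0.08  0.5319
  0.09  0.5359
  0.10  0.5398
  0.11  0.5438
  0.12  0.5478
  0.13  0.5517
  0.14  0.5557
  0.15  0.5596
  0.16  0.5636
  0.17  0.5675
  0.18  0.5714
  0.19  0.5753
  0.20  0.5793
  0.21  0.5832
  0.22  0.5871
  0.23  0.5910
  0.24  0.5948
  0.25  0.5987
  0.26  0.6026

33.81

σ√T = 0.22 × 1.1180 = 0.2460
d₁ = [ln(300/310) + (0.049 + ½·0.22²)·1.25] / (σ√T) = (-0.0328 + 0.0915) / 0.2460 = 0.2387 which rounds to 0.24
d₂ = 0.2387 − 0.2460 = -0.0073 which rounds to -0.01
exp(−rT) = exp(−0.049·1.25) = 0.9406
C = 300·N(0.24) − 310·0.9406·N(-0.01) = 300·0.5948 − 310·0.9406·0.4960 = 178.4400 − 144.6267 = 33.8133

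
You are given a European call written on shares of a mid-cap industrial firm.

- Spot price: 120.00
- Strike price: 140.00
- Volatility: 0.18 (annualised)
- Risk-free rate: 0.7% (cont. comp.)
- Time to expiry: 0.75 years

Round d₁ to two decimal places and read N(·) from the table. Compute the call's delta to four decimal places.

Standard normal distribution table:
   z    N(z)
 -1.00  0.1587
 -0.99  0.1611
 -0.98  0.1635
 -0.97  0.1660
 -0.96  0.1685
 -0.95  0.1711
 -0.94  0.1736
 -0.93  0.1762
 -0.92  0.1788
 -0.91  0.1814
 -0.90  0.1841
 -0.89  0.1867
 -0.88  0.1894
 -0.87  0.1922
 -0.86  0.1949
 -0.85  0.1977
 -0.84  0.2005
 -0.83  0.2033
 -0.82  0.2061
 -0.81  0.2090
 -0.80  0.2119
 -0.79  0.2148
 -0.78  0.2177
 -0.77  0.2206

0.1894

σ√T = 0.18·√0.75 = 0.1559
d₁ = [ln(120/140) + (0.007 + 0.18²/2)·0.75] / 0.1559 = [-0.1542 + 0.0174] / 0.1559 = -0.8773 which rounds to -0.88
N(d₁) = N(-0.88) = 0.1894
Δ_call = N(d₁) = 0.1894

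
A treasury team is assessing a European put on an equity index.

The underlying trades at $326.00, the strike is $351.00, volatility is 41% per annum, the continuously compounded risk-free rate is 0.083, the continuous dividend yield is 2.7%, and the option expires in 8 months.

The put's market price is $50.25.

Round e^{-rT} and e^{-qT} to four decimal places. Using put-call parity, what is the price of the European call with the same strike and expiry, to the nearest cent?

$38.33

exp(−qT) = exp(−0.027·0.6667) = 0.9822;  exp(−rT) = exp(−0.083·0.6667) = 0.9462
Put-call parity: C − P = S·e^(−qT) − K·e^(−rT) = 326·0.9822 − 351·0.9462 = 320.1972 − 332.1162 = -11.9190
C = P + (C − P) = 50.25 + (-11.9190) = 38.3310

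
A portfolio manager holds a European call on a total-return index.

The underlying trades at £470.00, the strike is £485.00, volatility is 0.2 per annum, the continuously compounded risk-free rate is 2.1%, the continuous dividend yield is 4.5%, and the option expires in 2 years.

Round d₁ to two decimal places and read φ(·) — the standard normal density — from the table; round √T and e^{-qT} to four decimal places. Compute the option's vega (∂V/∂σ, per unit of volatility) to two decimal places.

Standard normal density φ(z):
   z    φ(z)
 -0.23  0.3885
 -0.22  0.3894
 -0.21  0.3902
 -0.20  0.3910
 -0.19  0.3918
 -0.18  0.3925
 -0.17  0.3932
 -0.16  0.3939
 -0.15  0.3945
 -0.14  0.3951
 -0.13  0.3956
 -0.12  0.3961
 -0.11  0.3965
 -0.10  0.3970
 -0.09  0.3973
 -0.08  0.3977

T = 2;  σ√T = 0.2828
d₁ = [ln(470/485) + (0.021 − 0.045 + 0.2²/2)·2] / 0.2828 = [-0.0314 − 0.0080] / 0.2828 = -0.1394 ≈ -0.14
√T = √2 = 1.4142
φ(d₁) = φ(-0.14) = 0.3951
e^(−qT) = e^(−0.045·2) = 0.9139
vega = S·e^(−qT)·φ(d₁)·√T = 470·0.9139·0.3951·1.4142 = 240.0017
(The put has the same vega.)

240.00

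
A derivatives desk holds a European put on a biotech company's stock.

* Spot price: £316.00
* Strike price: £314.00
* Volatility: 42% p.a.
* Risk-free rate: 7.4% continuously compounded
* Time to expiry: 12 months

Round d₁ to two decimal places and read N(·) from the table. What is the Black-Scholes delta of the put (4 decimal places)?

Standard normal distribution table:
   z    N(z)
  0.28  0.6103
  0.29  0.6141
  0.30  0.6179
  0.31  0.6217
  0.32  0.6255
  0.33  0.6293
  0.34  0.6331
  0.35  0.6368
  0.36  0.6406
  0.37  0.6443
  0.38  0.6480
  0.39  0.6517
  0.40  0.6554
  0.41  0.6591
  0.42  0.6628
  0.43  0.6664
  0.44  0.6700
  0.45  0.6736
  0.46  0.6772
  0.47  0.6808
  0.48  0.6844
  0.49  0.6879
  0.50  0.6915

-0.3446

σ√T = 0.42 × 1.0000 = 0.4200
d₁ = [ln(316/314) + (0.074 + ½·0.42²)·1] / (σ√T) = (0.0063 + 0.1622) / 0.4200 = 0.4013 ≈ 0.40
N(d₁) = N(0.40) = 0.6554
Δ_put = N(d₁) − 1 = 0.6554 − 1 = -0.3446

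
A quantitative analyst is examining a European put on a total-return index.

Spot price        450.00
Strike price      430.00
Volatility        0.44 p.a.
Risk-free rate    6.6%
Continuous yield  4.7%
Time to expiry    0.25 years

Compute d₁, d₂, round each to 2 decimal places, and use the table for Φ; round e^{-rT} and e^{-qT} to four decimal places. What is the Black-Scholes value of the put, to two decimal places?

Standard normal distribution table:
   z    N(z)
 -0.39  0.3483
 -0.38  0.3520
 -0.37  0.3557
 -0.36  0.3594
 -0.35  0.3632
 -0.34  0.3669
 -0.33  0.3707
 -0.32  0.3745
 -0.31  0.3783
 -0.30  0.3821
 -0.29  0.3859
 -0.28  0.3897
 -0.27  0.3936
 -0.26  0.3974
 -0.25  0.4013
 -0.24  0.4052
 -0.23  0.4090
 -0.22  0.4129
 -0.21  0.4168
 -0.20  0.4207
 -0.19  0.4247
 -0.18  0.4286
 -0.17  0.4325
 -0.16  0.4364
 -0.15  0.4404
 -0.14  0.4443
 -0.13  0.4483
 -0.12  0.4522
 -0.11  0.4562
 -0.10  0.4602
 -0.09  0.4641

T = 0.25;  σ√T = 0.2200
d₁ = [ln(450/430) + (0.066 − 0.047 + 0.44²/2)·0.25] / 0.2200 = [0.0455 + 0.0290] / 0.2200 = 0.3382 ≈ 0.34
d₂ = d₁ − σ√T = 0.3382 − 0.2200 = 0.1182 ≈ 0.12
exp(−qT) = exp(−0.047·0.25) = 0.9883;  exp(−rT) = exp(−0.066·0.25) = 0.9836
N(−d₂) = N(-0.12) = 0.4522;  N(−d₁) = N(-0.34) = 0.3669
P = 430·0.9836·0.4522 − 450·0.9883·0.3669 = 191.2571 − 163.1733 = 28.0838

28.08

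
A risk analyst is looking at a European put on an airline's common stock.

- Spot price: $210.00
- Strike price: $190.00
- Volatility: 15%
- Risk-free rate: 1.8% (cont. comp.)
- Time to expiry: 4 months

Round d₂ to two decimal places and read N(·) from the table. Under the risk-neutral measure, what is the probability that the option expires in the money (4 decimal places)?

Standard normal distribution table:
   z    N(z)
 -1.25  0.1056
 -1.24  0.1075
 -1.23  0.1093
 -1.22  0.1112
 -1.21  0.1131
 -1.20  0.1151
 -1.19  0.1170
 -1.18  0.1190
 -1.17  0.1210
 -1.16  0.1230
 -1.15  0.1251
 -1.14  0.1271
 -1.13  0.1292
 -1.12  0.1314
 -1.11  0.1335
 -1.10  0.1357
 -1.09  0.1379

σ√T = 0.15·√0.3333 = 0.0866
d₁ = [ln(210/190) + (0.018 + 0.15²/2)·0.3333] / 0.0866 = [0.1001 + 0.0097] / 0.0866 = 1.2682 → 1.27
d₂ = d₁ − σ√T = 1.2682 − 0.0866 = 1.1816 → 1.18
Pr(exercise) under Q = N(−d₂) = N(-1.18) = 0.1190

0.1190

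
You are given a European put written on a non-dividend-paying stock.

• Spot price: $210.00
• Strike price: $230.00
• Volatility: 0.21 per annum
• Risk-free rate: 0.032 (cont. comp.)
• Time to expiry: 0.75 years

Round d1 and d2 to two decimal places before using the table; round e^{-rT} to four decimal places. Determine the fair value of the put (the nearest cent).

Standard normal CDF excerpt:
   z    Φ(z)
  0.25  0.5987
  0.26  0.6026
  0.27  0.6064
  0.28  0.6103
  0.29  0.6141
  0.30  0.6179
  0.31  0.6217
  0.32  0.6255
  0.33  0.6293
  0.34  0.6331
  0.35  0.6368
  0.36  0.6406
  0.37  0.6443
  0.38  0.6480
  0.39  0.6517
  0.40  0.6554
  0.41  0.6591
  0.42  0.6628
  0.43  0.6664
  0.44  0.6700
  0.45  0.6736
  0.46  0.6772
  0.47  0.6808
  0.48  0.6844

T = 0.75;  σ√T = 0.1819
d₁ = [ln(210/230) + (0.032 + 0.21²/2)·0.75] / 0.1819 = [-0.0910 + 0.0405] / 0.1819 = -0.2773 ⇒ -0.28
d₂ = d₁ − σ√T = -0.2773 − 0.1819 = -0.4592 ⇒ -0.46
exp(−rT) = exp(−0.032·0.75) = 0.9763
P = 230·0.9763·N(0.46) − 210·N(0.28) = 230·0.9763·0.6772 − 210·0.6103 = 152.0646 − 128.1630 = 23.9016

$23.90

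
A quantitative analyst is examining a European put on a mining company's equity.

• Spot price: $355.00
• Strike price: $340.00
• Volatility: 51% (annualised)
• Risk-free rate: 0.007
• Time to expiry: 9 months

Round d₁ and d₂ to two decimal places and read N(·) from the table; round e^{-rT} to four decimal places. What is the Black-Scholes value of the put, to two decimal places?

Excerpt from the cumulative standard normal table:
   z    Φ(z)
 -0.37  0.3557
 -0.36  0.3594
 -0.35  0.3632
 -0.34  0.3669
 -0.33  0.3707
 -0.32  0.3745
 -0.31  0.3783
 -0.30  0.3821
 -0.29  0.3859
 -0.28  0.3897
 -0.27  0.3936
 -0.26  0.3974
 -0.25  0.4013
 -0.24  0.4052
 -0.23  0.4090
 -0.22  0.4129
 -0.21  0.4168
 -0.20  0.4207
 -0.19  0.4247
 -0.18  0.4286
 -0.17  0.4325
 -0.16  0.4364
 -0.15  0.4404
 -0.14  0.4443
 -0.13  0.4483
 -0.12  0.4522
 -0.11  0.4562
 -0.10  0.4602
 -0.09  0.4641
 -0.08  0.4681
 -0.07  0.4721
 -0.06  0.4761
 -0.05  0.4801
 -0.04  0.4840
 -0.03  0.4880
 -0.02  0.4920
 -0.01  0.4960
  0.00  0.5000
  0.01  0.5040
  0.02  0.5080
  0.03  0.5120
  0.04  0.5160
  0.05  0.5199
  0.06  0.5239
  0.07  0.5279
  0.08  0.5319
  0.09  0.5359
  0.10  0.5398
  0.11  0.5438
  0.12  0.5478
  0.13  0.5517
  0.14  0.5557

$52.33

σ√T = 0.51 × 0.8660 = 0.4417
d₁ = [ln(355/340) + (0.007 + 0.51²/2)·0.75] / 0.4417 = [0.0432 + 0.1028] / 0.4417 = 0.3305 ⇒ 0.33
d₂ = d₁ − σ√T = 0.3305 − 0.4417 = -0.1112 ⇒ -0.11
e^(−rT) = e^(−0.007·0.75) = 0.9948
N(−d₂) = N(0.11) = 0.5438;  N(−d₁) = N(-0.33) = 0.3707
P = 340·0.9948·0.5438 − 355·0.3707 = 183.9306 − 131.5985 = 52.3321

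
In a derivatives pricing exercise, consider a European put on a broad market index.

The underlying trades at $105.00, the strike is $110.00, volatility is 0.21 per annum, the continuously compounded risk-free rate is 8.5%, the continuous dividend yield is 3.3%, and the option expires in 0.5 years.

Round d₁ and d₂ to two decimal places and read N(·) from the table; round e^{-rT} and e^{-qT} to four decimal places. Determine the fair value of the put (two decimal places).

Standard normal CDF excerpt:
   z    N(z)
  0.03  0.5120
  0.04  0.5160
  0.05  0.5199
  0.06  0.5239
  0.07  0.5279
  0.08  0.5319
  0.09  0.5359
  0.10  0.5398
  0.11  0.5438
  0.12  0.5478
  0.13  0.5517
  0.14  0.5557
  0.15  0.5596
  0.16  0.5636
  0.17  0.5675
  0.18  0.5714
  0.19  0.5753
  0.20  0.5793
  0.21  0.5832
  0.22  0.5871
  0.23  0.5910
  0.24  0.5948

$7.38

σ√T = 0.21 × 0.7071 = 0.1485
ln(S/K) + (r − q + σ²/2)T = ln(105/110) + (0.085 − 0.033 + 0.21²/2)·0.5 = -0.0465 + 0.0370 = -0.0095
d₁ = -0.0095 / 0.1485 = -0.0639 → -0.06
d₂ = d₁ − σ√T = -0.0639 − 0.1485 = -0.2124 → -0.21
e^(−qT) = e^(−0.033·0.5) = 0.9836;  e^(−rT) = e^(−0.085·0.5) = 0.9584
P = 110·0.9584·N(0.21) − 105·0.9836·N(0.06) = 110·0.9584·0.5832 − 105·0.9836·0.5239 = 61.4833 − 54.1073 = 7.3759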